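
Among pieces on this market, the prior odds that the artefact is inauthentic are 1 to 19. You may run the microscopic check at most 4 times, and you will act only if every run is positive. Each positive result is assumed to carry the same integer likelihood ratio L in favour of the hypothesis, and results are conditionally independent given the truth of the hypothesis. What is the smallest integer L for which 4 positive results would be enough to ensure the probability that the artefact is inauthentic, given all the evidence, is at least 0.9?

4

Prior odds = 1/19.
Target odds = 0.9/0.1 = 9.
Need L⁴ ≥ 9 ÷ (1/19) = 171.
3⁴ = 81 < 171 ≤ 256 = 4⁴, so L = 4.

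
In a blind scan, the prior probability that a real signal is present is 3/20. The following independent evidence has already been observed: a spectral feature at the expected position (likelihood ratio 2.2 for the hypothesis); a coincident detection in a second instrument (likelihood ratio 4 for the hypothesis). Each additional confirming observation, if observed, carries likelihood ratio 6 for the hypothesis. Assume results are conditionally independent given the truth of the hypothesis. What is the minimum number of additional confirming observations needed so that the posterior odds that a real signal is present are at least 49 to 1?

Prior odds = 0.15/0.85 = 3/17.
Combined Bayes factor of the evidence already in hand = 2.2 × 4 = 8.8.
Odds after that evidence = (3/17) × 8.8 = 132/85.
Target odds = 49.
Need 6ⁿ ≥ 49 ÷ (132/85) = 4165/132.
6¹ = 6 falls short of 4165/132 but 6² = 36 reaches it, so n = 2.

2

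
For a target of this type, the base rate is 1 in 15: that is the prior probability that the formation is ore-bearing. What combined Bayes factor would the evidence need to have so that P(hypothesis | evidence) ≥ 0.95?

Prior odds = (1/15)/(14/15) = 1/14.
Target odds = 0.95/0.05 = 19.
Required Bayes factor = 19 ÷ (1/14) = 266.

266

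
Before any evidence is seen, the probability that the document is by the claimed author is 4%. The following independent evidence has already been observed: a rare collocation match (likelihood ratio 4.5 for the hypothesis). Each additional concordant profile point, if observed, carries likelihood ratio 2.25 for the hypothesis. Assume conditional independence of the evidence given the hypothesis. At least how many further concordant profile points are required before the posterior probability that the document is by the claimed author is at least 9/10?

Prior odds = 0.04/0.96 = 1/24.
Bayes factor of the evidence already in hand = 4.5.
Odds after that evidence = (1/24) × 4.5 = 0.1875.
Target odds = 0.9/0.1 = 9.
Need 2.25ⁿ ≥ 9 ÷ 0.1875 = 48.
2.25⁴ = 25.62890625 falls short of 48 but 2.25⁵ = 59049/1024 reaches it, so n = 5.

5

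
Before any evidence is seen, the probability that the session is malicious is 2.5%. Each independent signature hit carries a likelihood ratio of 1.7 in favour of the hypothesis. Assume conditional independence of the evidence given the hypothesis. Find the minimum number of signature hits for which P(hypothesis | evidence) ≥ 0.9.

Prior odds: 0.025 ÷ 0.975 = 1/39.
Likelihood ratio per signature hit = 1.7.
Target posterior odds = 0.9/0.1 = 9.
Require 1.7ⁿ ≥ 9 ÷ (1/39) = 351.
1.7¹¹ ≈342.719 falls short of 351 but 1.7¹² ≈582.622 reaches it, so n = 12.

12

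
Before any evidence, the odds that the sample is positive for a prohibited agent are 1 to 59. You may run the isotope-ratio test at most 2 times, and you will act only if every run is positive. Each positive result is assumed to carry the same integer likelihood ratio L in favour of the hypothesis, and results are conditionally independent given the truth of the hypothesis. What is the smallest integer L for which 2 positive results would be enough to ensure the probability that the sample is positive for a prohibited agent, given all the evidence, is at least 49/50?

Prior odds = 1/59.
Target odds = 0.98/0.02 = 49.
Need L² ≥ 49 ÷ (1/59) = 2891.
53² = 2809 < 2891 ≤ 2916 = 54², so L = 54.

54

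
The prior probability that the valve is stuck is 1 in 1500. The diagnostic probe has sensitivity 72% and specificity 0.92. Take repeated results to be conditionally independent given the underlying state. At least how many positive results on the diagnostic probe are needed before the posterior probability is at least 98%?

Prior odds = (1/1500)/(1499/1500) = 1/1499.
False-positive rate = 1 − 0.92 = 0.08; likelihood ratio of a positive = 0.72/0.08 = 9.
Target posterior odds = 0.98/0.02 = 49.
Need (1/1499) × 9ⁿ ≥ 49, i.e. 9ⁿ ≥ 73451.
9⁵ = 59049 falls short of 73451 but 9⁶ = 531441 reaches it, so n = 6.

6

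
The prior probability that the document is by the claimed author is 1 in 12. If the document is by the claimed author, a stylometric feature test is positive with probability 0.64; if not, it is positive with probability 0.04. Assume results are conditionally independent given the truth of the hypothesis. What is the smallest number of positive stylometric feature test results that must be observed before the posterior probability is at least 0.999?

4

Prior odds: (1/12) ÷ (11/12) = 1/11.
Likelihood ratio of a positive = 0.64/0.04 = 16.
Target odds: 0.999 ÷ 0.001 = 999.
Require 16ⁿ ≥ 999 ÷ (1/11) = 10989.
16³ = 4096 falls short of 10989 but 16⁴ = 65536 reaches it, so n = 4.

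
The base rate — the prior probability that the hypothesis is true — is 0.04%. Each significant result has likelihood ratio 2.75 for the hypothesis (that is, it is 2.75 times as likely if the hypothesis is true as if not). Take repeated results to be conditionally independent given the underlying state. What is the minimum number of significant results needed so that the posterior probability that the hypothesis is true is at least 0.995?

Prior odds: 0.0004 ÷ 0.9996 = 1/2499.
Likelihood ratio per significant result = 2.75.
Target odds: 0.995 ÷ 0.005 = 199.
Need (1/2499) × 2.75ⁿ ≥ 199, i.e. 2.75ⁿ ≥ 497301.
2.75¹² ≈187065 falls short of 497301 but 2.75¹³ ≈514428 reaches it, so n = 13.

13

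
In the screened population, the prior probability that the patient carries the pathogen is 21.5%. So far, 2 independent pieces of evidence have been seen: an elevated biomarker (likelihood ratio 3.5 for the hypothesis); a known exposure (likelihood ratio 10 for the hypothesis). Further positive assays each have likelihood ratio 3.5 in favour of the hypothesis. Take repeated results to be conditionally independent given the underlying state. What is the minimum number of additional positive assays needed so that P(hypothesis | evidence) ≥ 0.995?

Prior odds = 0.215/0.785 = 43/157.
Combined Bayes factor of the evidence already in hand = 3.5 × 10 = 35.
Odds after that evidence = (43/157) × 35 = 1505/157.
Target odds = 0.995/0.005 = 199.
Need 3.5ⁿ ≥ 199 ÷ (1505/157) = 31243/1505.
3.5² = 12.25 falls short of 31243/1505 but 3.5³ = 42.875 reaches it, so n = 3.

3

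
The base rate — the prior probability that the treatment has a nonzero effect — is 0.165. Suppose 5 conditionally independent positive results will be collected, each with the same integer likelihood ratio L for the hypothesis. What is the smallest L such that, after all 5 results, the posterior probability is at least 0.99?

4

Prior odds = 0.165/0.835 = 33/167.
Target odds = 0.99/0.01 = 99.
Need L⁵ ≥ 99 ÷ (33/167) = 501.
3⁵ = 243 < 501 ≤ 1024 = 4⁵, so L = 4.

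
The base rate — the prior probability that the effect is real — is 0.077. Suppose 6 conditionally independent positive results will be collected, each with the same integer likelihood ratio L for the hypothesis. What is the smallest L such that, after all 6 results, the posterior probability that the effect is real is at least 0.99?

Prior odds = 0.077/0.923 = 77/923.
Target odds = 0.99/0.01 = 99.
Need L⁶ ≥ 99 ÷ (77/923) = 8307/7.
3⁶ = 729 < 8307/7 ≤ 4096 = 4⁶, so L = 4.

4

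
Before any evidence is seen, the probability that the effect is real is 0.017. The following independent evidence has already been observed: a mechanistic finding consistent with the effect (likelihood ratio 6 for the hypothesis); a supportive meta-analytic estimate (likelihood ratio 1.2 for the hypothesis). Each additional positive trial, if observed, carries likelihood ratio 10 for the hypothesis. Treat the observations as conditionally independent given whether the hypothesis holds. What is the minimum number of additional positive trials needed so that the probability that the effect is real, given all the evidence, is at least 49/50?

Prior odds = 0.017/0.983 = 17/983.
Combined Bayes factor of the evidence already in hand = 6 × 1.2 = 7.2.
Odds after that evidence = (17/983) × 7.2 = 612/4915.
Target odds = 0.98/0.02 = 49.
Need 10ⁿ ≥ 49 ÷ (612/4915) = 240835/612.
10² = 100 falls short of 240835/612 but 10³ = 1000 reaches it, so n = 3.

3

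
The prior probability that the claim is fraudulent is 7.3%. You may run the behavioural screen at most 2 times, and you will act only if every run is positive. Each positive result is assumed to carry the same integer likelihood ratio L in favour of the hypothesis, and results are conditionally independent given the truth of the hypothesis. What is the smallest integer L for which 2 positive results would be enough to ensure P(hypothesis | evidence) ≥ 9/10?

11

Prior odds = 0.073/0.927 = 73/927.
Target odds = 0.9/0.1 = 9.
Need L² ≥ 9 ÷ (73/927) = 8343/73.
10² = 100 < 8343/73 ≤ 121 = 11², so L = 11.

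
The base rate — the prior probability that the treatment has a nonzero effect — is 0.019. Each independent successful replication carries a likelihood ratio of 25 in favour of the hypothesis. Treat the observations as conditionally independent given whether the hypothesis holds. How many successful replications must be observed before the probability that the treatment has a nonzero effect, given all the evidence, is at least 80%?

Prior odds = 0.019/0.981 = 19/981.
Likelihood ratio per successful replication = 25.
Target posterior odds = 0.8/0.2 = 4.
Need (19/981) × 25ⁿ ≥ 4, i.e. 25ⁿ ≥ 3924/19.
25¹ = 25 falls short of 3924/19 but 25² = 625 reaches it, so n = 2.

2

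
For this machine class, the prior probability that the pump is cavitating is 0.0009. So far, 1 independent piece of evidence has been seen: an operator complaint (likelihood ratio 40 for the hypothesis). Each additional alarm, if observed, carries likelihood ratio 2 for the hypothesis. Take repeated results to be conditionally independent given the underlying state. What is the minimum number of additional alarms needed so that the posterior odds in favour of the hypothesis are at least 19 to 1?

Prior odds = 0.0009/0.9991 = 9/9991.
Bayes factor of the evidence already in hand = 40.
Odds after that evidence = (9/9991) × 40 = 360/9991.
Target odds = 19.
Need 2ⁿ ≥ 19 ÷ (360/9991) = 189829/360.
2⁹ = 512 falls short of 189829/360 but 2¹⁰ = 1024 reaches it, so n = 10.

10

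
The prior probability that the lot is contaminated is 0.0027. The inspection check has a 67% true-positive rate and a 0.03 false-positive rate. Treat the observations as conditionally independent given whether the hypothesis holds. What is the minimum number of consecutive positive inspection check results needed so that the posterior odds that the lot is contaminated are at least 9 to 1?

3

Prior odds: 0.0027 ÷ 0.9973 = 27/9973.
Likelihood ratio of a positive result = 0.67/0.03 = 67/3.
Target odds = 9.
Need (27/9973) × (67/3)ⁿ ≥ 9, i.e. (67/3)ⁿ ≥ 9973/3.
(67/3)² = 4489/9 falls short of 9973/3 but (67/3)³ = 300763/27 reaches it, so n = 3.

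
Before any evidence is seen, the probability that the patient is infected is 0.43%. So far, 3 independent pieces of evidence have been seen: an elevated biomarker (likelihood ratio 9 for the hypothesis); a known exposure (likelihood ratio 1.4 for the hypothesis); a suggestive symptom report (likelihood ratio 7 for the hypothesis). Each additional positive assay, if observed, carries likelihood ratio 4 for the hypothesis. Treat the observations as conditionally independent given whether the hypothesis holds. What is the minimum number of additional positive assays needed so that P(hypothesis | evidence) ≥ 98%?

Prior odds = 0.0043/0.9957 = 43/9957.
Combined Bayes factor of the evidence already in hand = 9 × 1.4 × 7 = 88.2.
Odds after that evidence = (43/9957) × 88.2 = 6321/16595.
Target odds = 0.98/0.02 = 49.
Need 4ⁿ ≥ 49 ÷ (6321/16595) = 16595/129.
4³ = 64 falls short of 16595/129 but 4⁴ = 256 reaches it, so n = 4.

4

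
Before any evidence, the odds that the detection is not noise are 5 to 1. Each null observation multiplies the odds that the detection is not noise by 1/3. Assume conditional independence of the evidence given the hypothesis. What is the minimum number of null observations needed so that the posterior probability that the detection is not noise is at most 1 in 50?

6

Prior odds = 5.
Likelihood ratio per null observation = 1/3.
Target posterior odds = 0.02/0.98 = 1/49.
Require (1/3)ⁿ ≤ 1/49 ÷ 5 = 1/245.
(1/3)⁵ = 1/243 is still above 1/245 but (1/3)⁶ = 1/729 is at or below it, so n = 6.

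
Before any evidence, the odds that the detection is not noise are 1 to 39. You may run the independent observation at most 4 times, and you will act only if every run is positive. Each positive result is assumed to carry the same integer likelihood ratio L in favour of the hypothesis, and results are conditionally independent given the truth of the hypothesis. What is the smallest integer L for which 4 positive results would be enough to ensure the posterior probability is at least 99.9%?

15

Prior odds = 1/39.
Target odds = 0.999/0.001 = 999.
Need L⁴ ≥ 999 ÷ (1/39) = 38961.
14⁴ = 38416 < 38961 ≤ 50625 = 15⁴, so L = 15.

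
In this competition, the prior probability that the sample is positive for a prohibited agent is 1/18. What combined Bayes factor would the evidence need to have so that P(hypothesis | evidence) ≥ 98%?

833

Prior odds = (1/18)/(17/18) = 1/17.
Target odds = 0.98/0.02 = 49.
Required Bayes factor = 49 ÷ (1/17) = 833.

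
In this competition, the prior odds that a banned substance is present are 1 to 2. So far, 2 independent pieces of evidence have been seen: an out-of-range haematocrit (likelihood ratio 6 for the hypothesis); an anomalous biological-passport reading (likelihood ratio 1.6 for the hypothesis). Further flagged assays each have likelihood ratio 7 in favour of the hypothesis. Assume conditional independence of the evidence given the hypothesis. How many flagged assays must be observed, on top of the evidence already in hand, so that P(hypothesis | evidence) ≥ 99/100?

2

Prior odds = 0.5.
Combined Bayes factor of the evidence already in hand = 6 × 1.6 = 9.6.
Odds after that evidence = 0.5 × 9.6 = 4.8.
Target odds = 0.99/0.01 = 99.
Need 7ⁿ ≥ 99 ÷ 4.8 = 20.625.
7¹ = 7 falls short of 20.625 but 7² = 49 reaches it, so n = 2.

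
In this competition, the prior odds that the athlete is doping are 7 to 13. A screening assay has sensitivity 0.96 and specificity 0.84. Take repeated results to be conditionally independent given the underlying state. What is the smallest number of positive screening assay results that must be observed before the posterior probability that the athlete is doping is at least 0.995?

Prior odds = 7/13.
False-positive rate = 1 − 0.84 = 0.16; likelihood ratio of a positive = 0.96/0.16 = 6.
Target posterior odds = 0.995/0.005 = 199.
Need (7/13) × 6ⁿ ≥ 199, i.e. 6ⁿ ≥ 2587/7.
6³ = 216 falls short of 2587/7 but 6⁴ = 1296 reaches it, so n = 4.

4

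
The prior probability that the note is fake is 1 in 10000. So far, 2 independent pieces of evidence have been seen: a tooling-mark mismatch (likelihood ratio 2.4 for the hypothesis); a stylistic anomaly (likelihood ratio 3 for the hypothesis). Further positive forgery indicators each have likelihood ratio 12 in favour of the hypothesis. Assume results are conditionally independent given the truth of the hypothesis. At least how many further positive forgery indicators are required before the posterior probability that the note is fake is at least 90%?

4

Prior odds = 0.0001/0.9999 = 1/9999.
Combined Bayes factor of the evidence already in hand = 2.4 × 3 = 7.2.
Odds after that evidence = (1/9999) × 7.2 = 4/5555.
Target odds = 0.9/0.1 = 9.
Need 12ⁿ ≥ 9 ÷ (4/5555) = 12498.75.
12³ = 1728 falls short of 12498.75 but 12⁴ = 20736 reaches it, so n = 4.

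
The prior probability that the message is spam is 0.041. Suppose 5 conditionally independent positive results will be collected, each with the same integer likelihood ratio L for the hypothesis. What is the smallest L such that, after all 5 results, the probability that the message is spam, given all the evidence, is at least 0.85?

3

Prior odds = 0.041/0.959 = 41/959.
Target odds = 0.85/0.15 = 17/3.
Need L⁵ ≥ 17/3 ÷ (41/959) = 16303/123.
2⁵ = 32 < 16303/123 ≤ 243 = 3⁵, so L = 3.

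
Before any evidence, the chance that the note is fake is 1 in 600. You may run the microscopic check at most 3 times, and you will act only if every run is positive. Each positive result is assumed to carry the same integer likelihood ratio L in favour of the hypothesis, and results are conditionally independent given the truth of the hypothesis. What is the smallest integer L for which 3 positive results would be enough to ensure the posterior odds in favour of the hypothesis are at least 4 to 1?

Prior odds = (1/600)/(599/600) = 1/599.
Target odds = 4.
Need L³ ≥ 4 ÷ (1/599) = 2396.
13³ = 2197 < 2396 ≤ 2744 = 14³, so L = 14.

14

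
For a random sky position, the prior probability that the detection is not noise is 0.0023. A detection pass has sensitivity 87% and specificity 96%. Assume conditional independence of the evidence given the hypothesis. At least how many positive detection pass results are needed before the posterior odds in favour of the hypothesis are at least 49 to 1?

4

Prior odds: 0.0023 ÷ 0.9977 = 23/9977.
False-positive rate = 1 − 0.96 = 0.04; likelihood ratio of a positive = 0.87/0.04 = 21.75.
Target odds = 49.
Require 21.75ⁿ ≥ 49 ÷ (23/9977) = 488873/23.
21.75³ = 658503/64 falls short of 488873/23 but 21.75⁴ = 57289761/256 reaches it, so n = 4.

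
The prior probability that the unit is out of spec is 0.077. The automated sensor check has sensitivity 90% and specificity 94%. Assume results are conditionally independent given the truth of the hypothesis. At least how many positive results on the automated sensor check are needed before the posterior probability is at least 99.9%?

Prior odds = 0.077/0.923 = 77/923.
False-positive rate = 1 − 0.94 = 0.06; likelihood ratio of a positive = 0.9/0.06 = 15.
Target posterior odds = 0.999/0.001 = 999.
Require 15ⁿ ≥ 999 ÷ (77/923) = 922077/77.
15³ = 3375 falls short of 922077/77 but 15⁴ = 50625 reaches it, so n = 4.

4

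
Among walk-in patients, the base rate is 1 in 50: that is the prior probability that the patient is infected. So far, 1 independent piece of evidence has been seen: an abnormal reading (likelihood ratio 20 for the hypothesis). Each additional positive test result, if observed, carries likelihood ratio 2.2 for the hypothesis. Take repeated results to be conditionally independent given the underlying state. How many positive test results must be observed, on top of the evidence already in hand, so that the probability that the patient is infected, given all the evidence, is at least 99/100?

7

Prior odds = 0.02/0.98 = 1/49.
Bayes factor of the evidence already in hand = 20.
Odds after that evidence = (1/49) × 20 = 20/49.
Target odds = 0.99/0.01 = 99.
Need 2.2ⁿ ≥ 99 ÷ (20/49) = 242.55.
2.2⁶ = 1771561/15625 falls short of 242.55 but 2.2⁷ = 19487171/78125 reaches it, so n = 7.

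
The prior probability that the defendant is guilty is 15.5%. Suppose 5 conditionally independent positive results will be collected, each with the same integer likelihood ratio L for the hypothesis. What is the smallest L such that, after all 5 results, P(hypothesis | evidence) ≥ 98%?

Prior odds = 0.155/0.845 = 31/169.
Target odds = 0.98/0.02 = 49.
Need L⁵ ≥ 49 ÷ (31/169) = 8281/31.
3⁵ = 243 < 8281/31 ≤ 1024 = 4⁵, so L = 4.

4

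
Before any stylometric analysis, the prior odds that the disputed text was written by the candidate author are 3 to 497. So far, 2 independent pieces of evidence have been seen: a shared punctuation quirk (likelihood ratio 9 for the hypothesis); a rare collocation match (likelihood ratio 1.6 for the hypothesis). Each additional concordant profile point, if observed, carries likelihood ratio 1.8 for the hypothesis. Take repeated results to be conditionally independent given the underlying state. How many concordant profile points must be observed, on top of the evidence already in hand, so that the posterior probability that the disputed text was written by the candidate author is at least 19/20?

Prior odds = 3/497.
Combined Bayes factor of the evidence already in hand = 9 × 1.6 = 14.4.
Odds after that evidence = (3/497) × 14.4 = 216/2485.
Target odds = 0.95/0.05 = 19.
Need 1.8ⁿ ≥ 19 ÷ (216/2485) = 47215/216.
1.8⁹ = 387420489/1953125 falls short of 47215/216 but 1.8¹⁰ ≈357.047 reaches it, so n = 10.

10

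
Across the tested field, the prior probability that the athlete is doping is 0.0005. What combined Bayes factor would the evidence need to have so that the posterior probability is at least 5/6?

Prior odds = 0.0005/0.9995 = 1/1999.
Target odds = (5/6)/(1/6) = 5.
Required Bayes factor = 5 ÷ (1/1999) = 9995.

9995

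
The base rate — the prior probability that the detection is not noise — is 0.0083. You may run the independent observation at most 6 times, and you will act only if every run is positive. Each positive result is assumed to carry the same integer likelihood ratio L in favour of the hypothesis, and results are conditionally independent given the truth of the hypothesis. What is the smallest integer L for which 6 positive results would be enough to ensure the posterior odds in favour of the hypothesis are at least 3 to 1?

Prior odds = 0.0083/0.9917 = 83/9917.
Target odds = 3.
Need L⁶ ≥ 3 ÷ (83/9917) = 29751/83.
2⁶ = 64 < 29751/83 ≤ 729 = 3⁶, so L = 3.

3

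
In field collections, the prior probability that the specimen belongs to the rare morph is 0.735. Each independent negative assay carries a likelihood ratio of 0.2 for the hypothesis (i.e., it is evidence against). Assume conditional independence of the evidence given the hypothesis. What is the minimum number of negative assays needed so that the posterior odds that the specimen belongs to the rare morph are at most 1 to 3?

2

Prior odds: 0.735 ÷ 0.265 = 147/53.
Likelihood ratio per negative assay = 0.2.
Target odds = 1/3.
Require 0.2ⁿ ≤ 1/3 ÷ (147/53) = 53/441.
0.2¹ = 0.2 is still above 53/441 but 0.2² = 0.04 is at or below it, so n = 2.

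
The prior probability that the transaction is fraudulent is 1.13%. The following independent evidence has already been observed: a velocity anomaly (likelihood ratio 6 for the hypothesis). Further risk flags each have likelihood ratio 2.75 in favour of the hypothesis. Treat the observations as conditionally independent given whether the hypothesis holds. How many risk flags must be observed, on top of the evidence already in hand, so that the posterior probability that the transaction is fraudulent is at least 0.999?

10

Prior odds = 0.0113/0.9887 = 113/9887.
Bayes factor of the evidence already in hand = 6.
Odds after that evidence = (113/9887) × 6 = 678/9887.
Target odds = 0.999/0.001 = 999.
Need 2.75ⁿ ≥ 999 ÷ (678/9887) = 3292371/226.
2.75⁹ ≈8994.86 falls short of 3292371/226 but 2.75¹⁰ ≈24735.9 reaches it, so n = 10.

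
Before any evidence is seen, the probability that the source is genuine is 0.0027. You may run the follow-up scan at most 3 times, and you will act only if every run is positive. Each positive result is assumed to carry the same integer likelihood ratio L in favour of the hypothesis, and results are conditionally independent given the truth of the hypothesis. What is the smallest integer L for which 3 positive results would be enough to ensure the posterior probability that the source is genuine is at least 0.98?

27

Prior odds = 0.0027/0.9973 = 27/9973.
Target odds = 0.98/0.02 = 49.
Need L³ ≥ 49 ÷ (27/9973) = 488677/27.
26³ = 17576 < 488677/27 ≤ 19683 = 27³, so L = 27.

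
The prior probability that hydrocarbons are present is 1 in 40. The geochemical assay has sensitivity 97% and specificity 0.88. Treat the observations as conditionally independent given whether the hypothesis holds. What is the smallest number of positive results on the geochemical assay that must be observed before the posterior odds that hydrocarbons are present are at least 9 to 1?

Prior odds: 0.025 ÷ 0.975 = 1/39.
False-positive rate = 1 − 0.88 = 0.12; likelihood ratio of a positive = 0.97/0.12 = 97/12.
Target odds = 9.
Need (1/39) × (97/12)ⁿ ≥ 9, i.e. (97/12)ⁿ ≥ 351.
(97/12)² = 9409/144 falls short of 351 but (97/12)³ = 912673/1728 reaches it, so n = 3.

3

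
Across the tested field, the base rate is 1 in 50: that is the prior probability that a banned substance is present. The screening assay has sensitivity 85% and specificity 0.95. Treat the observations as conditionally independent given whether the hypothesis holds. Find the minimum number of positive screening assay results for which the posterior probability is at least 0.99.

3

Prior odds = 0.02/0.98 = 1/49.
False-positive rate = 1 − 0.95 = 0.05; likelihood ratio of a positive = 0.85/0.05 = 17.
Target posterior odds = 0.99/0.01 = 99.
Require 17ⁿ ≥ 99 ÷ (1/49) = 4851.
17² = 289 falls short of 4851 but 17³ = 4913 reaches it, so n = 3.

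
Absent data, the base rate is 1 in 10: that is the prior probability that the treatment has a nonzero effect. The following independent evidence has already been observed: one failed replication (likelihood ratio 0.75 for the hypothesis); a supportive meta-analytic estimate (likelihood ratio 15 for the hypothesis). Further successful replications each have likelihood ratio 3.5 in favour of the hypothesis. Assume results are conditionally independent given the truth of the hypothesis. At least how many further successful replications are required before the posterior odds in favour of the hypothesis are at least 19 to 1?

3

Prior odds = 0.1/0.9 = 1/9.
Combined Bayes factor of the evidence already in hand = 0.75 × 15 = 11.25.
Odds after that evidence = (1/9) × 11.25 = 1.25.
Target odds = 19.
Need 3.5ⁿ ≥ 19 ÷ 1.25 = 15.2.
3.5² = 12.25 falls short of 15.2 but 3.5³ = 42.875 reaches it, so n = 3.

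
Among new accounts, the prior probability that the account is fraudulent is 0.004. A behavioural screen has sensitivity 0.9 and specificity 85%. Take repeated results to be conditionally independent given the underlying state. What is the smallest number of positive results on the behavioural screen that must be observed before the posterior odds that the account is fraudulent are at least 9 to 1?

5

Prior odds = 0.004/0.996 = 1/249.
False-positive rate = 1 − 0.85 = 0.15; likelihood ratio of a positive = 0.9/0.15 = 6.
Target odds = 9.
Require 6ⁿ ≥ 9 ÷ (1/249) = 2241.
6⁴ = 1296 falls short of 2241 but 6⁵ = 7776 reaches it, so n = 5.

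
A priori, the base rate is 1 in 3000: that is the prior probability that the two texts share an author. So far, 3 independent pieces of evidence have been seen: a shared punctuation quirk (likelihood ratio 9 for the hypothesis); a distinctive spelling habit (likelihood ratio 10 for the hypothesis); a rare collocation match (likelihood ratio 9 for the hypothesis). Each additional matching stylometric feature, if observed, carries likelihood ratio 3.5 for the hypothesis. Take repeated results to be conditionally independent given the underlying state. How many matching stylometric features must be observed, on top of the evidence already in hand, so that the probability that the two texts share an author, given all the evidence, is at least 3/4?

2

Prior odds = (1/3000)/(2999/3000) = 1/2999.
Combined Bayes factor of the evidence already in hand = 9 × 10 × 9 = 810.
Odds after that evidence = (1/2999) × 810 = 810/2999.
Target odds = 0.75/0.25 = 3.
Need 3.5ⁿ ≥ 3 ÷ (810/2999) = 2999/270.
3.5¹ = 3.5 falls short of 2999/270 but 3.5² = 12.25 reaches it, so n = 2.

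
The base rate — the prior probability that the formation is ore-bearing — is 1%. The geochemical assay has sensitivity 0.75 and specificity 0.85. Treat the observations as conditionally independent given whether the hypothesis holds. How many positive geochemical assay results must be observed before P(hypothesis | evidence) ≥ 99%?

Prior odds: 0.01 ÷ 0.99 = 1/99.
False-positive rate = 1 − 0.85 = 0.15; likelihood ratio of a positive = 0.75/0.15 = 5.
Target posterior odds = 0.99/0.01 = 99.
Require 5ⁿ ≥ 99 ÷ (1/99) = 9801.
5⁵ = 3125 falls short of 9801 but 5⁶ = 15625 reaches it, so n = 6.

6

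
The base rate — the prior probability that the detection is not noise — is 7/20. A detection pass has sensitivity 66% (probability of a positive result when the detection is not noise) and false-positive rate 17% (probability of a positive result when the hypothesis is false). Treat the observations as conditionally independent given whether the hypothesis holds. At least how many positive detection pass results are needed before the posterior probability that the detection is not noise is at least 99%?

Prior odds = 0.35/0.65 = 7/13.
Likelihood ratio of a positive result = 0.66/0.17 = 66/17.
Target odds: 0.99 ÷ 0.01 = 99.
Require (66/17)ⁿ ≥ 99 ÷ (7/13) = 1287/7.
(66/17)³ = 287496/4913 falls short of 1287/7 but (66/17)⁴ = 18974736/83521 reaches it, so n = 4.

4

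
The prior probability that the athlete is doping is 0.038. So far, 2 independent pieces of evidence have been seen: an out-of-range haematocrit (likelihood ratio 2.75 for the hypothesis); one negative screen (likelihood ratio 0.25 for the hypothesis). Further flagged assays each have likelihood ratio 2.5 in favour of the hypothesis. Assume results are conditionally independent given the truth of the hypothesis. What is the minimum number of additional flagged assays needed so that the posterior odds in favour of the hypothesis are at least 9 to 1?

7

Prior odds = 0.038/0.962 = 19/481.
Combined Bayes factor of the evidence already in hand = 2.75 × 0.25 = 0.6875.
Odds after that evidence = (19/481) × 0.6875 = 209/7696.
Target odds = 9.
Need 2.5ⁿ ≥ 9 ÷ (209/7696) = 69264/209.
2.5⁶ = 244.140625 falls short of 69264/209 but 2.5⁷ = 610.3515625 reaches it, so n = 7.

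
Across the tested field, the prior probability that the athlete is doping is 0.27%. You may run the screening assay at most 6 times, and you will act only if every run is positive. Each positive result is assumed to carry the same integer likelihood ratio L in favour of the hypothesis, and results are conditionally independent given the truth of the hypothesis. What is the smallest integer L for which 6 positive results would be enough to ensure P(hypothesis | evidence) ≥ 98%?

Prior odds = 0.0027/0.9973 = 27/9973.
Target odds = 0.98/0.02 = 49.
Need L⁶ ≥ 49 ÷ (27/9973) = 488677/27.
5⁶ = 15625 < 488677/27 ≤ 46656 = 6⁶, so L = 6.

6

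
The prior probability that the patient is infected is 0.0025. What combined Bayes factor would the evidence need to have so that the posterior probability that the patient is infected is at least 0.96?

Prior odds = 0.0025/0.9975 = 1/399.
Target odds = 0.96/0.04 = 24.
Required Bayes factor = 24 ÷ (1/399) = 9576.

9576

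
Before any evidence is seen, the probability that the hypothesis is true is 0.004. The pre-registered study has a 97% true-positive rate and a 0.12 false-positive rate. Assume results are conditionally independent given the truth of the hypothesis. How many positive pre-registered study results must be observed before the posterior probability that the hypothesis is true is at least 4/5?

Prior odds: 0.004 ÷ 0.996 = 1/249.
Likelihood ratio of a positive result = 0.97/0.12 = 97/12.
Target odds: 0.8 ÷ 0.2 = 4.
Require (97/12)ⁿ ≥ 4 ÷ (1/249) = 996.
(97/12)³ = 912673/1728 falls short of 996 but (97/12)⁴ = 88529281/20736 reaches it, so n = 4.

4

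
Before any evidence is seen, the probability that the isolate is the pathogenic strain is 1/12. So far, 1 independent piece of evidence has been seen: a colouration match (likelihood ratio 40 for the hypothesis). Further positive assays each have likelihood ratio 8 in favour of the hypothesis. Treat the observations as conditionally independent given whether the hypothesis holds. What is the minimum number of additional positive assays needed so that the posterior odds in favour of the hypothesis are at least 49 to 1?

Prior odds = (1/12)/(11/12) = 1/11.
Bayes factor of the evidence already in hand = 40.
Odds after that evidence = (1/11) × 40 = 40/11.
Target odds = 49.
Need 8ⁿ ≥ 49 ÷ (40/11) = 13.475.
8¹ = 8 falls short of 13.475 but 8² = 64 reaches it, so n = 2.

2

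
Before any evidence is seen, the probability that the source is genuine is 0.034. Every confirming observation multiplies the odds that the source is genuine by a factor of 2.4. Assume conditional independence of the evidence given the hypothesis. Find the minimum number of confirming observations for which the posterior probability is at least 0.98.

9

Prior odds = 0.034/0.966 = 17/483.
Likelihood ratio per confirming observation = 2.4.
Target odds: 0.98 ÷ 0.02 = 49.
Require 2.4ⁿ ≥ 49 ÷ (17/483) = 23667/17.
2.4⁸ = 429981696/390625 falls short of 23667/17 but 2.4⁹ ≈2641.81 reaches it, so n = 9.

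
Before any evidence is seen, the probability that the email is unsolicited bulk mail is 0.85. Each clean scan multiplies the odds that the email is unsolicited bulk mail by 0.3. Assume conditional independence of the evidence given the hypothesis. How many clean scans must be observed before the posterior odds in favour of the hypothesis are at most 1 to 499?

7

Prior odds: 0.85 ÷ 0.15 = 17/3.
Likelihood ratio per clean scan = 0.3.
Target odds = 1/499.
Require 0.3ⁿ ≤ 1/499 ÷ (17/3) = 3/8483.
0.3⁶ = 729/1000000 is still above 3/8483 but 0.3⁷ = 2187/10000000 is at or below it, so n = 7.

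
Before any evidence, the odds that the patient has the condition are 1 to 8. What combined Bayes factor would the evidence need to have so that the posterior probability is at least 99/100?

792

Prior odds = 0.125.
Target odds = 0.99/0.01 = 99.
Required Bayes factor = 99 ÷ 0.125 = 792.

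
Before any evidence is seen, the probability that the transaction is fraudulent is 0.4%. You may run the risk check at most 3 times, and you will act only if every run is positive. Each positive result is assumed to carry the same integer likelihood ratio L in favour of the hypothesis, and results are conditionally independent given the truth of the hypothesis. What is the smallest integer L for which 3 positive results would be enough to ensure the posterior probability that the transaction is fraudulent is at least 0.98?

Prior odds = 0.004/0.996 = 1/249.
Target odds = 0.98/0.02 = 49.
Need L³ ≥ 49 ÷ (1/249) = 12201.
23³ = 12167 < 12201 ≤ 13824 = 24³, so L = 24.

24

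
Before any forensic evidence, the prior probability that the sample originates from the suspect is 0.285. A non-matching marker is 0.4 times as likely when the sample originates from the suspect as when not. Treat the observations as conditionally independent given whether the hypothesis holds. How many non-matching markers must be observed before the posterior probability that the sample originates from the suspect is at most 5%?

3

Prior odds: 0.285 ÷ 0.715 = 57/143.
Likelihood ratio per non-matching marker = 0.4.
Target odds: 0.05 ÷ 0.95 = 1/19.
Need (57/143) × 0.4ⁿ ≤ 1/19, i.e. 0.4ⁿ ≤ 143/1083.
0.4² = 0.16 is still above 143/1083 but 0.4³ = 0.064 is at or below it, so n = 3.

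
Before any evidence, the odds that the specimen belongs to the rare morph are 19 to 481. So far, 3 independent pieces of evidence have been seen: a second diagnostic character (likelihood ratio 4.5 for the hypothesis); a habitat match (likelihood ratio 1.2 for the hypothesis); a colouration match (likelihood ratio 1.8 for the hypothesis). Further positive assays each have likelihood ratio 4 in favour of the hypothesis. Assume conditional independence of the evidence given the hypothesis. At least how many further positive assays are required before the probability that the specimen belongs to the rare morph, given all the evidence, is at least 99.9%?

Prior odds = 19/481.
Combined Bayes factor of the evidence already in hand = 4.5 × 1.2 × 1.8 = 9.72.
Odds after that evidence = (19/481) × 9.72 = 4617/12025.
Target odds = 0.999/0.001 = 999.
Need 4ⁿ ≥ 999 ÷ (4617/12025) = 444925/171.
4⁵ = 1024 falls short of 444925/171 but 4⁶ = 4096 reaches it, so n = 6.

6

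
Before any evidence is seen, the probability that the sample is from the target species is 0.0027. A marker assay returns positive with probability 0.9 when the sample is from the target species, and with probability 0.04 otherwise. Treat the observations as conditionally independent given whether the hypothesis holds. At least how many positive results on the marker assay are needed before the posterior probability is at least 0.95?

Prior odds = 0.0027/0.9973 = 27/9973.
Likelihood ratio of a positive result = 0.9/0.04 = 22.5.
Target odds: 0.95 ÷ 0.05 = 19.
Need (27/9973) × 22.5ⁿ ≥ 19, i.e. 22.5ⁿ ≥ 189487/27.
22.5² = 506.25 falls short of 189487/27 but 22.5³ = 11390.625 reaches it, so n = 3.

3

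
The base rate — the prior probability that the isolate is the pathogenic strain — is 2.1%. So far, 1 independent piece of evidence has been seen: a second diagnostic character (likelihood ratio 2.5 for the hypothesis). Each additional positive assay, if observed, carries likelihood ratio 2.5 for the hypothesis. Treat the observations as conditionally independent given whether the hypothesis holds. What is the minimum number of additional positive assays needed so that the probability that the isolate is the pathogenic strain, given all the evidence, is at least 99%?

Prior odds = 0.021/0.979 = 21/979.
Bayes factor of the evidence already in hand = 2.5.
Odds after that evidence = (21/979) × 2.5 = 105/1958.
Target odds = 0.99/0.01 = 99.
Need 2.5ⁿ ≥ 99 ÷ (105/1958) = 64614/35.
2.5⁸ = 390625/256 falls short of 64614/35 but 2.5⁹ = 1953125/512 reaches it, so n = 9.

9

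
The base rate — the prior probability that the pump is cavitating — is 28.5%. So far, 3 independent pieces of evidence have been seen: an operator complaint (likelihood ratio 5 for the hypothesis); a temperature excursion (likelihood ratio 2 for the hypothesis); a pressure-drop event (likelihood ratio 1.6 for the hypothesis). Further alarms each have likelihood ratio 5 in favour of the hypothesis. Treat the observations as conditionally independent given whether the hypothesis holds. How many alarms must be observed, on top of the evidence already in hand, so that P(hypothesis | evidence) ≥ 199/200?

3

Prior odds = 0.285/0.715 = 57/143.
Combined Bayes factor of the evidence already in hand = 5 × 2 × 1.6 = 16.
Odds after that evidence = (57/143) × 16 = 912/143.
Target odds = 0.995/0.005 = 199.
Need 5ⁿ ≥ 199 ÷ (912/143) = 28457/912.
5² = 25 falls short of 28457/912 but 5³ = 125 reaches it, so n = 3.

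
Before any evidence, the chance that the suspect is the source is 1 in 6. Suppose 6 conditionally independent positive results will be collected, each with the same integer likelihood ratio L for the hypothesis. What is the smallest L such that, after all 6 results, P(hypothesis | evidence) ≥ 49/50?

3

Prior odds = (1/6)/(5/6) = 0.2.
Target odds = 0.98/0.02 = 49.
Need L⁶ ≥ 49 ÷ 0.2 = 245.
2⁶ = 64 < 245 ≤ 729 = 3⁶, so L = 3.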